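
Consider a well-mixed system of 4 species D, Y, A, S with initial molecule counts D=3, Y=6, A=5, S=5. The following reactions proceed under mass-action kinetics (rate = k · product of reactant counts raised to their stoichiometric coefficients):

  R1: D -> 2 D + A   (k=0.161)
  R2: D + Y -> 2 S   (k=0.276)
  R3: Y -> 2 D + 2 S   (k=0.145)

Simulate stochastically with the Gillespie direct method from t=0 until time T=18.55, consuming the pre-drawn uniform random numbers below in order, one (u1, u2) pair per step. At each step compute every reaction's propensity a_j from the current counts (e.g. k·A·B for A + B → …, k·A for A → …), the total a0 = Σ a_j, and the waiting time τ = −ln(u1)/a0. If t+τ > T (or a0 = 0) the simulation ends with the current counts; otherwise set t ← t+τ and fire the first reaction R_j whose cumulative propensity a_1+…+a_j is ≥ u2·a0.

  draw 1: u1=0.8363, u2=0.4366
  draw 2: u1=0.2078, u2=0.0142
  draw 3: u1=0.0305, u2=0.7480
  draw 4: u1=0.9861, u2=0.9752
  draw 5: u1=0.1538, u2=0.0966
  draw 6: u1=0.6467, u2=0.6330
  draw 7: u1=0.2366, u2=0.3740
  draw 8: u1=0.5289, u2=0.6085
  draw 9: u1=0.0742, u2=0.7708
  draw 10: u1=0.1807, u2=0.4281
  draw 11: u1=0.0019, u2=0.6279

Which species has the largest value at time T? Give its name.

t=0.000: D=3 Y=6 A=5 S=5
Draw 1: a1=0.483, a2=4.968, a3=0.870, a0=6.321; τ=−ln(0.8363)/6.321=0.028 → t=0.028; u2·a0=0.4366·6.321=2.760; a1=0.483 < 2.760 ≤ a1+a2=5.451 → R2 fires; D=2 Y=5 A=5 S=7
Draw 2: a1=0.322, a2=2.760, a3=0.725, a0=3.807; τ=−ln(0.2078)/3.807=0.413 → t=0.441; u2·a0=0.0142·3.807=0.054 ≤ a1=0.322 → R1 fires; D=3 Y=5 A=6 S=7
Draw 3: a1=0.483, a2=4.140, a3=0.725, a0=5.348; τ=−ln(0.0305)/5.348=0.653 → t=1.094; u2·a0=0.7480·5.348=4.000; a1=0.483 < 4.000 ≤ a1+a2=4.623 → R2 fires; D=2 Y=4 A=6 S=9
Draw 4: a1=0.322, a2=2.208, a3=0.580, a0=3.110; τ=−ln(0.9861)/3.110=0.005 → t=1.098; u2·a0=0.9752·3.110=3.033; a1+a2=2.530 < 3.033 ≤ a1+…+a3=3.110 → R3 fires; D=4 Y=3 A=6 S=11
Draw 5: a1=0.644, a2=3.312, a3=0.435, a0=4.391; τ=−ln(0.1538)/4.391=0.426 → t=1.524; u2·a0=0.0966·4.391=0.424 ≤ a1=0.644 → R1 fires; D=5 Y=3 A=7 S=11
Draw 6: a1=0.805, a2=4.140, a3=0.435, a0=5.380; τ=−ln(0.6467)/5.380=0.081 → t=1.605; u2·a0=0.6330·5.380=3.406; a1=0.805 < 3.406 ≤ a1+a2=4.945 → R2 fires; D=4 Y=2 A=7 S=13
Draw 7: a1=0.644, a2=2.208, a3=0.290, a0=3.142; τ=−ln(0.2366)/3.142=0.459 → t=2.064; u2·a0=0.3740·3.142=1.175; a1=0.644 < 1.175 ≤ a1+a2=2.852 → R2 fires; D=3 Y=1 A=7 S=15
Draw 8: a1=0.483, a2=0.828, a3=0.145, a0=1.456; τ=−ln(0.5289)/1.456=0.437 → t=2.502; u2·a0=0.6085·1.456=0.886; a1=0.483 < 0.886 ≤ a1+a2=1.311 → R2 fires; D=2 Y=0 A=7 S=17
Draw 9: a1=0.322, a2=0.000, a3=0.000, a0=0.322; τ=−ln(0.0742)/0.322=8.078 → t=10.579; u2·a0=0.7708·0.322=0.248 ≤ a1=0.322 → R1 fires; D=3 Y=0 A=8 S=17
Draw 10: a1=0.483, a2=0.000, a3=0.000, a0=0.483; τ=−ln(0.1807)/0.483=3.542 → t=14.122; u2·a0=0.4281·0.483=0.207 ≤ a1=0.483 → R1 fires; D=4 Y=0 A=9 S=17
Draw 11: a1=0.644, a2=0.000, a3=0.000, a0=0.644; τ=−ln(0.0019)/0.644=9.730 → t=23.851 > T=18.55: stop.
At T=18.55: D=4 Y=0 A=9 S=17; the largest is S.

Dominant species at T: S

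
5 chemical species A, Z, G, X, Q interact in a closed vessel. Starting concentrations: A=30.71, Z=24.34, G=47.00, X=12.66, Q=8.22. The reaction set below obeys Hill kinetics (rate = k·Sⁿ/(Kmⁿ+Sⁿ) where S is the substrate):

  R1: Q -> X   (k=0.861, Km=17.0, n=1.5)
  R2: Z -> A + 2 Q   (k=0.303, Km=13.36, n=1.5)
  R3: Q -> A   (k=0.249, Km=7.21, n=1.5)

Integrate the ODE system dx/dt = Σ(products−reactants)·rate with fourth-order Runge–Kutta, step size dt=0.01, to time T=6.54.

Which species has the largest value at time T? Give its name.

RK4 with dt=0.01: 654 steps to T=6.54. Trajectory (selected grid times):
t=0.00: A=30.71 Z=24.34 G=47.00 X=12.66 Q=8.22
t=0.73: A=30.97 Z=24.18 G=47.00 X=12.82 Q=8.28
t=1.45: A=31.22 Z=24.03 G=47.00 X=12.98 Q=8.33
t=2.18: A=31.48 Z=23.87 G=47.00 X=13.14 Q=8.38
t=2.91: A=31.73 Z=23.72 G=47.00 X=13.30 Q=8.43
t=3.63: A=31.99 Z=23.56 G=47.00 X=13.46 Q=8.47
t=4.36: A=32.24 Z=23.41 G=47.00 X=13.62 Q=8.51
t=5.09: A=32.50 Z=23.25 G=47.00 X=13.79 Q=8.56
t=5.81: A=32.75 Z=23.10 G=47.00 X=13.95 Q=8.59
t=6.54: A=33.01 Z=22.95 G=47.00 X=14.12 Q=8.63
At T=6.54: A=33.01 Z=22.95 G=47.00 X=14.12 Q=8.63; the largest is G.

Dominant species at T: G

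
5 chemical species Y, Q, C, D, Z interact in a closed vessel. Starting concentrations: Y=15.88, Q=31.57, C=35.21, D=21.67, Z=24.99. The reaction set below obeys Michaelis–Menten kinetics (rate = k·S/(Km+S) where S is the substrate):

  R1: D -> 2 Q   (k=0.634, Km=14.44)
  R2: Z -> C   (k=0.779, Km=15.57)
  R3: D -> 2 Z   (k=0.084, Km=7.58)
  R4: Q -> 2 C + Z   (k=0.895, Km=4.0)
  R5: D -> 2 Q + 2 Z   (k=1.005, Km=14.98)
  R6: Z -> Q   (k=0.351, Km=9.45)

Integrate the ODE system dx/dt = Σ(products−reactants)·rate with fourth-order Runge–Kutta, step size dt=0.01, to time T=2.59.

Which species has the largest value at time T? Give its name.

Dominant species at T: C

RK4 with dt=0.01: 259 steps to T=2.59. Trajectory (selected grid times):
t=0.00: Y=15.88 Q=31.57 C=35.21 D=21.67 Z=24.99
t=0.29: Y=15.88 Q=31.98 C=35.81 D=21.37 Z=25.39
t=0.58: Y=15.88 Q=32.38 C=36.41 D=21.07 Z=25.78
t=0.86: Y=15.88 Q=32.77 C=37.00 D=20.79 Z=26.16
t=1.15: Y=15.88 Q=33.17 C=37.60 D=20.49 Z=26.55
t=1.44: Y=15.88 Q=33.56 C=38.21 D=20.20 Z=26.93
t=1.73: Y=15.88 Q=33.95 C=38.81 D=19.91 Z=27.31
t=2.01: Y=15.88 Q=34.32 C=39.40 D=19.63 Z=27.68
t=2.30: Y=15.88 Q=34.71 C=40.01 D=19.34 Z=28.05
t=2.59: Y=15.88 Q=35.09 C=40.62 D=19.05 Z=28.43
At T=2.59: Y=15.88 Q=35.09 C=40.62 D=19.05 Z=28.43; the largest is C.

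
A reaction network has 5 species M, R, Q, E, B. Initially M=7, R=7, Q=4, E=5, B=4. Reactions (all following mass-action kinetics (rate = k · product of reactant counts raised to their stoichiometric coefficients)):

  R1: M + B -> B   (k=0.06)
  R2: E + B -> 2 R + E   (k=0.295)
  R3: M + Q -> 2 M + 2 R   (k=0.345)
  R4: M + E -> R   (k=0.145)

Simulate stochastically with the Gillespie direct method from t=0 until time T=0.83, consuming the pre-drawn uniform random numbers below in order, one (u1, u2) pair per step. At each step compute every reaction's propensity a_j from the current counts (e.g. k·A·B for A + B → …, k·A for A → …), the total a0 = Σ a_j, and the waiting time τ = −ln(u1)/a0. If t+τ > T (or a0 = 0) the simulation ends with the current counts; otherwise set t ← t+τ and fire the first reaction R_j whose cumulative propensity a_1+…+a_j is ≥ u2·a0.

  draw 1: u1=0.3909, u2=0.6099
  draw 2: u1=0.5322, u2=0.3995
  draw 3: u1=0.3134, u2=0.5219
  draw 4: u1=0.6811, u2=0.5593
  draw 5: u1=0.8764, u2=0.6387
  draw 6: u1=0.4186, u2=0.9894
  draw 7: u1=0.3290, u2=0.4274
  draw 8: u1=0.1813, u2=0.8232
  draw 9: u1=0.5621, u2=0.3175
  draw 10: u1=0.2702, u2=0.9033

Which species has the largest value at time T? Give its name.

t=0.000: M=7 R=7 Q=4 E=5 B=4
Draw 1: a1=1.680, a2=5.900, a3=9.660, a4=5.075, a0=22.315; τ=−ln(0.3909)/22.315=0.042 → t=0.042; u2·a0=0.6099·22.315=13.610; a1+a2=7.580 < 13.610 ≤ a1+…+a3=17.240 → R3 fires; M=8 R=9 Q=3 E=5 B=4
Draw 2: a1=1.920, a2=5.900, a3=8.280, a4=5.800, a0=21.900; τ=−ln(0.5322)/21.900=0.029 → t=0.071; u2·a0=0.3995·21.900=8.749; a1+a2=7.820 < 8.749 ≤ a1+…+a3=16.100 → R3 fires; M=9 R=11 Q=2 E=5 B=4
Draw 3: a1=2.160, a2=5.900, a3=6.210, a4=6.525, a0=20.795; τ=−ln(0.3134)/20.795=0.056 → t=0.127; u2·a0=0.5219·20.795=10.853; a1+a2=8.060 < 10.853 ≤ a1+…+a3=14.270 → R3 fires; M=10 R=13 Q=1 E=5 B=4
Draw 4: a1=2.400, a2=5.900, a3=3.450, a4=7.250, a0=19.000; τ=−ln(0.6811)/19.000=0.020 → t=0.147; u2·a0=0.5593·19.000=10.627; a1+a2=8.300 < 10.627 ≤ a1+…+a3=11.750 → R3 fires; M=11 R=15 Q=0 E=5 B=4
Draw 5: a1=2.640, a2=5.900, a3=0.000, a4=7.975, a0=16.515; τ=−ln(0.8764)/16.515=0.008 → t=0.155; u2·a0=0.6387·16.515=10.548; a1+…+a3=8.540 < 10.548 ≤ a1+…+a4=16.515 → R4 fires; M=10 R=16 Q=0 E=4 B=4
Draw 6: a1=2.400, a2=4.720, a3=0.000, a4=5.800, a0=12.920; τ=−ln(0.4186)/12.920=0.067 → t=0.222; u2·a0=0.9894·12.920=12.783; a1+…+a3=7.120 < 12.783 ≤ a1+…+a4=12.920 → R4 fires; M=9 R=17 Q=0 E=3 B=4
Draw 7: a1=2.160, a2=3.540, a3=0.000, a4=3.915, a0=9.615; τ=−ln(0.3290)/9.615=0.116 → t=0.338; u2·a0=0.4274·9.615=4.109; a1=2.160 < 4.109 ≤ a1+a2=5.700 → R2 fires; M=9 R=19 Q=0 E=3 B=3
Draw 8: a1=1.620, a2=2.655, a3=0.000, a4=3.915, a0=8.190; τ=−ln(0.1813)/8.190=0.208 → t=0.546; u2·a0=0.8232·8.190=6.742; a1+…+a3=4.275 < 6.742 ≤ a1+…+a4=8.190 → R4 fires; M=8 R=20 Q=0 E=2 B=3
Draw 9: a1=1.440, a2=1.770, a3=0.000, a4=2.320, a0=5.530; τ=−ln(0.5621)/5.530=0.104 → t=0.651; u2·a0=0.3175·5.530=1.756; a1=1.440 < 1.756 ≤ a1+a2=3.210 → R2 fires; M=8 R=22 Q=0 E=2 B=2
Draw 10: a1=0.960, a2=1.180, a3=0.000, a4=2.320, a0=4.460; τ=−ln(0.2702)/4.460=0.293 → t=0.944 > T=0.83: stop.
At T=0.83: M=8 R=22 Q=0 E=2 B=2; the largest is R.

Dominant species at T: R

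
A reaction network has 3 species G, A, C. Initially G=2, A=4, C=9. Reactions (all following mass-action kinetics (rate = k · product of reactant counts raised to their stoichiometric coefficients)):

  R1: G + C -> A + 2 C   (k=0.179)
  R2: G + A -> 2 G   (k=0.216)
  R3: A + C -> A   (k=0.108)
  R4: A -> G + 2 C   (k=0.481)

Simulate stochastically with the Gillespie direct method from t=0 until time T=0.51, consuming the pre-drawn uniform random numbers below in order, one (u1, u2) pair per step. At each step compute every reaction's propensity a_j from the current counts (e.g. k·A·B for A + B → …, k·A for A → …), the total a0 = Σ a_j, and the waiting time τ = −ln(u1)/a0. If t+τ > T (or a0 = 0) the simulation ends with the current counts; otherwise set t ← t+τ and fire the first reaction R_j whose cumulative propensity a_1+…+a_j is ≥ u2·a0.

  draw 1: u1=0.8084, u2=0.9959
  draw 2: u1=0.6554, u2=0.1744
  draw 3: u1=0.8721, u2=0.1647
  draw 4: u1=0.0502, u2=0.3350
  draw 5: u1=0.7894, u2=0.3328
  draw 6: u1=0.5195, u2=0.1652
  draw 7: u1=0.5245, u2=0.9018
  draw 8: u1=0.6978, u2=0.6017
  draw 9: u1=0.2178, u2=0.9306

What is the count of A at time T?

A at T = 5

t=0.000: G=2 A=4 C=9
Draw 1: a1=3.222, a2=1.728, a3=3.888, a4=1.924, a0=10.762; τ=−ln(0.8084)/10.762=0.020 → t=0.020; u2·a0=0.9959·10.762=10.718; a1+…+a3=8.838 < 10.718 ≤ a1+…+a4=10.762 → R4 fires; G=3 A=3 C=11
Draw 2: a1=5.907, a2=1.944, a3=3.564, a4=1.443, a0=12.858; τ=−ln(0.6554)/12.858=0.033 → t=0.053; u2·a0=0.1744·12.858=2.242 ≤ a1=5.907 → R1 fires; G=2 A=4 C=12
Draw 3: a1=4.296, a2=1.728, a3=5.184, a4=1.924, a0=13.132; τ=−ln(0.8721)/13.132=0.010 → t=0.063; u2·a0=0.1647·13.132=2.163 ≤ a1=4.296 → R1 fires; G=1 A=5 C=13
Draw 4: a1=2.327, a2=1.080, a3=7.020, a4=2.405, a0=12.832; τ=−ln(0.0502)/12.832=0.233 → t=0.296; u2·a0=0.3350·12.832=4.299; a1+a2=3.407 < 4.299 ≤ a1+…+a3=10.427 → R3 fires; G=1 A=5 C=12
Draw 5: a1=2.148, a2=1.080, a3=6.480, a4=2.405, a0=12.113; τ=−ln(0.7894)/12.113=0.020 → t=0.316; u2·a0=0.3328·12.113=4.031; a1+a2=3.228 < 4.031 ≤ a1+…+a3=9.708 → R3 fires; G=1 A=5 C=11
Draw 6: a1=1.969, a2=1.080, a3=5.940, a4=2.405, a0=11.394; τ=−ln(0.5195)/11.394=0.057 → t=0.373; u2·a0=0.1652·11.394=1.882 ≤ a1=1.969 → R1 fires; G=0 A=6 C=12
Draw 7: a1=0.000, a2=0.000, a3=7.776, a4=2.886, a0=10.662; τ=−ln(0.5245)/10.662=0.061 → t=0.434; u2·a0=0.9018·10.662=9.615; a1+…+a3=7.776 < 9.615 ≤ a1+…+a4=10.662 → R4 fires; G=1 A=5 C=14
Draw 8: a1=2.506, a2=1.080, a3=7.560, a4=2.405, a0=13.551; τ=−ln(0.6978)/13.551=0.027 → t=0.460; u2·a0=0.6017·13.551=8.154; a1+a2=3.586 < 8.154 ≤ a1+…+a3=11.146 → R3 fires; G=1 A=5 C=13
Draw 9: a1=2.327, a2=1.080, a3=7.020, a4=2.405, a0=12.832; τ=−ln(0.2178)/12.832=0.119 → t=0.579 > T=0.51: stop.
Read off A at T=0.51: 5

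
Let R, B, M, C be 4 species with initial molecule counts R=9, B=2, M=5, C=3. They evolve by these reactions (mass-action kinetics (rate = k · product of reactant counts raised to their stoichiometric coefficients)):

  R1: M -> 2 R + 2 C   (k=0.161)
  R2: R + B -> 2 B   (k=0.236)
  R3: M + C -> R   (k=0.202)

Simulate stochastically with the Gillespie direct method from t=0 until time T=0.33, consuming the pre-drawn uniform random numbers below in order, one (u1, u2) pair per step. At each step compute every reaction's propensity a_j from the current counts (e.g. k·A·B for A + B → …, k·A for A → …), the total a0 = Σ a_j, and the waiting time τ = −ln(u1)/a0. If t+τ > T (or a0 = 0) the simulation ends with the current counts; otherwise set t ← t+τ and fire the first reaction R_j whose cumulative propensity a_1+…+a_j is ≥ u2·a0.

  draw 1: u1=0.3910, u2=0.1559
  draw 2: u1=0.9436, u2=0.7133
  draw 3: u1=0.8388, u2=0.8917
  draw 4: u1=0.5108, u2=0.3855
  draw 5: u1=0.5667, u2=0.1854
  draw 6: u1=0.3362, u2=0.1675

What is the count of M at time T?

t=0.000: R=9 B=2 M=5 C=3
Draw 1: a1=0.805, a2=4.248, a3=3.030, a0=8.083; τ=−ln(0.3910)/8.083=0.116 → t=0.116; u2·a0=0.1559·8.083=1.260; a1=0.805 < 1.260 ≤ a1+a2=5.053 → R2 fires; R=8 B=3 M=5 C=3
Draw 2: a1=0.805, a2=5.664, a3=3.030, a0=9.499; τ=−ln(0.9436)/9.499=0.006 → t=0.122; u2·a0=0.7133·9.499=6.776; a1+a2=6.469 < 6.776 ≤ a1+…+a3=9.499 → R3 fires; R=9 B=3 M=4 C=2
Draw 3: a1=0.644, a2=6.372, a3=1.616, a0=8.632; τ=−ln(0.8388)/8.632=0.020 → t=0.143; u2·a0=0.8917·8.632=7.697; a1+a2=7.016 < 7.697 ≤ a1+…+a3=8.632 → R3 fires; R=10 B=3 M=3 C=1
Draw 4: a1=0.483, a2=7.080, a3=0.606, a0=8.169; τ=−ln(0.5108)/8.169=0.082 → t=0.225; u2·a0=0.3855·8.169=3.149; a1=0.483 < 3.149 ≤ a1+a2=7.563 → R2 fires; R=9 B=4 M=3 C=1
Draw 5: a1=0.483, a2=8.496, a3=0.606, a0=9.585; τ=−ln(0.5667)/9.585=0.059 → t=0.284; u2·a0=0.1854·9.585=1.777; a1=0.483 < 1.777 ≤ a1+a2=8.979 → R2 fires; R=8 B=5 M=3 C=1
Draw 6: a1=0.483, a2=9.440, a3=0.606, a0=10.529; τ=−ln(0.3362)/10.529=0.104 → t=0.388 > T=0.33: stop.
Read off M at T=0.33: 3

M at T = 3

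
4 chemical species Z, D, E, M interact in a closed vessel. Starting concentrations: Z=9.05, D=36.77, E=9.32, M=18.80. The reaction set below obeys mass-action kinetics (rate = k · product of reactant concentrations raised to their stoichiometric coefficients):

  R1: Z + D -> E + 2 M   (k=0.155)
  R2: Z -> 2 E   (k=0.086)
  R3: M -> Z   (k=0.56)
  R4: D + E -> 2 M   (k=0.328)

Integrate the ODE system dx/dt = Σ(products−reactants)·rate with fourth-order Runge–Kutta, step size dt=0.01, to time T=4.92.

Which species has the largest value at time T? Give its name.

Dominant species at T: Z

RK4 with dt=0.01: 492 steps to T=4.92. Trajectory (selected grid times):
t=0.00: Z=9.05 D=36.77 E=9.32 M=18.80
t=0.55: Z=12.00 D=7.23 E=4.77 M=62.44
t=1.09: Z=25.92 D=0.52 E=7.50 M=57.22
t=1.64: Z=39.41 D=0.01 E=10.76 M=42.86
t=2.19: Z=48.68 D=0.00 E=14.96 M=31.51
t=2.73: Z=54.49 D=0.00 E=19.77 M=23.29
t=3.28: Z=58.00 D=0.00 E=25.11 M=17.11
t=3.83: Z=59.74 D=0.00 E=30.69 M=12.58
t=4.37: Z=60.24 D=0.00 E=36.27 M=9.30
t=4.92: Z=59.86 D=0.00 E=41.95 M=6.83
At T=4.92: Z=59.86 D=0.00 E=41.95 M=6.83; the largest is Z.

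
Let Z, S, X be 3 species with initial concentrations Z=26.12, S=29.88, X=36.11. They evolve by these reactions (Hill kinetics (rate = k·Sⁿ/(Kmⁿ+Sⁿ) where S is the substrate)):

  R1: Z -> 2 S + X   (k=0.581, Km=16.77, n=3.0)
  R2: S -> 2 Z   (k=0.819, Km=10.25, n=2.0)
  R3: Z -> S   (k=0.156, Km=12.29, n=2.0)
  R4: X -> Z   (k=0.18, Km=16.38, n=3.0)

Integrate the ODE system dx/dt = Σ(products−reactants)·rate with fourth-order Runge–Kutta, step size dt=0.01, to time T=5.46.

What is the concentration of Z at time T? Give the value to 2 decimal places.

Z at T = 31.71

RK4 with dt=0.01: 546 steps to T=5.46. Trajectory (selected grid times):
t=0.00: Z=26.12 S=29.88 X=36.11
t=0.61: Z=26.75 S=30.08 X=36.29
t=1.21: Z=27.38 S=30.28 X=36.47
t=1.82: Z=28.00 S=30.49 X=36.66
t=2.43: Z=28.63 S=30.70 X=36.86
t=3.03: Z=29.24 S=30.93 X=37.05
t=3.64: Z=29.86 S=31.15 X=37.25
t=4.25: Z=30.48 S=31.39 X=37.45
t=4.85: Z=31.09 S=31.63 X=37.65
t=5.46: Z=31.71 S=31.87 X=37.85
Read off Z at T=5.46: 31.71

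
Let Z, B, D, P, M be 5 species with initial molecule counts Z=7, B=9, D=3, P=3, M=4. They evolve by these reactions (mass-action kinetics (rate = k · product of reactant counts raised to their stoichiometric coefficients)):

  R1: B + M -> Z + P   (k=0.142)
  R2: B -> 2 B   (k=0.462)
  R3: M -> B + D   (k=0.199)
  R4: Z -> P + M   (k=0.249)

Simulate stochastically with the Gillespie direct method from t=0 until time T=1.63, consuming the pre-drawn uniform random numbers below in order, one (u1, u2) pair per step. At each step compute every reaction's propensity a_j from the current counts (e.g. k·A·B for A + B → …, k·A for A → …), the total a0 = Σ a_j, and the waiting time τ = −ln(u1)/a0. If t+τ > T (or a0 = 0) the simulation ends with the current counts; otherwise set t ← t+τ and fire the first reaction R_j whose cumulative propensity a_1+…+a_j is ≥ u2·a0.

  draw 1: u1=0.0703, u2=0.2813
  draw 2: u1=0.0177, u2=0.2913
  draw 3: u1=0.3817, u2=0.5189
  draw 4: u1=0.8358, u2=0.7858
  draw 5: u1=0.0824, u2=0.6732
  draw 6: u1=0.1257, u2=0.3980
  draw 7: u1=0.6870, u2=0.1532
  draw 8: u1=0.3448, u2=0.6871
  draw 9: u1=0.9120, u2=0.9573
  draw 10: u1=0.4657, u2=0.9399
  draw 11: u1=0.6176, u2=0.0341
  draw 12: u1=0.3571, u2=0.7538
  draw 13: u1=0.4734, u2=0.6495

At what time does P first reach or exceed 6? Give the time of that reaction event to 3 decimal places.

Threshold first reached at t = 0.784

t=0.000: Z=7 B=9 D=3 P=3 M=4
Draw 1: a1=5.112, a2=4.158, a3=0.796, a4=1.743, a0=11.809; τ=−ln(0.0703)/11.809=0.225 → t=0.225; u2·a0=0.2813·11.809=3.322 ≤ a1=5.112 → R1 fires; Z=8 B=8 D=3 P=4 M=3
Draw 2: a1=3.408, a2=3.696, a3=0.597, a4=1.992, a0=9.693; τ=−ln(0.0177)/9.693=0.416 → t=0.641; u2·a0=0.2913·9.693=2.824 ≤ a1=3.408 → R1 fires; Z=9 B=7 D=3 P=5 M=2
Draw 3: a1=1.988, a2=3.234, a3=0.398, a4=2.241, a0=7.861; τ=−ln(0.3817)/7.861=0.123 → t=0.764; u2·a0=0.5189·7.861=4.079; a1=1.988 < 4.079 ≤ a1+a2=5.222 → R2 fires; Z=9 B=8 D=3 P=5 M=2
Draw 4: a1=2.272, a2=3.696, a3=0.398, a4=2.241, a0=8.607; τ=−ln(0.8358)/8.607=0.021 → t=0.784; u2·a0=0.7858·8.607=6.763; a1+…+a3=6.366 < 6.763 ≤ a1+…+a4=8.607 → R4 fires; Z=8 B=8 D=3 P=6 M=3
Draw 5: a1=3.408, a2=3.696, a3=0.597, a4=1.992, a0=9.693; τ=−ln(0.0824)/9.693=0.258 → t=1.042; u2·a0=0.6732·9.693=6.525; a1=3.408 < 6.525 ≤ a1+a2=7.104 → R2 fires; Z=8 B=9 D=3 P=6 M=3
Draw 6: a1=3.834, a2=4.158, a3=0.597, a4=1.992, a0=10.581; τ=−ln(0.1257)/10.581=0.196 → t=1.238; u2·a0=0.3980·10.581=4.211; a1=3.834 < 4.211 ≤ a1+a2=7.992 → R2 fires; Z=8 B=10 D=3 P=6 M=3
Draw 7: a1=4.260, a2=4.620, a3=0.597, a4=1.992, a0=11.469; τ=−ln(0.6870)/11.469=0.033 → t=1.271; u2·a0=0.1532·11.469=1.757 ≤ a1=4.260 → R1 fires; Z=9 B=9 D=3 P=7 M=2
Draw 8: a1=2.556, a2=4.158, a3=0.398, a4=2.241, a0=9.353; τ=−ln(0.3448)/9.353=0.114 → t=1.384; u2·a0=0.6871·9.353=6.426; a1=2.556 < 6.426 ≤ a1+a2=6.714 → R2 fires; Z=9 B=10 D=3 P=7 M=2
Draw 9: a1=2.840, a2=4.620, a3=0.398, a4=2.241, a0=10.099; τ=−ln(0.9120)/10.099=0.009 → t=1.394; u2·a0=0.9573·10.099=9.668; a1+…+a3=7.858 < 9.668 ≤ a1+…+a4=10.099 → R4 fires; Z=8 B=10 D=3 P=8 M=3
Draw 10: a1=4.260, a2=4.620, a3=0.597, a4=1.992, a0=11.469; τ=−ln(0.4657)/11.469=0.067 → t=1.460; u2·a0=0.9399·11.469=10.780; a1+…+a3=9.477 < 10.780 ≤ a1+…+a4=11.469 → R4 fires; Z=7 B=10 D=3 P=9 M=4
Draw 11: a1=5.680, a2=4.620, a3=0.796, a4=1.743, a0=12.839; τ=−ln(0.6176)/12.839=0.038 → t=1.498; u2·a0=0.0341·12.839=0.438 ≤ a1=5.680 → R1 fires; Z=8 B=9 D=3 P=10 M=3
Draw 12: a1=3.834, a2=4.158, a3=0.597, a4=1.992, a0=10.581; τ=−ln(0.3571)/10.581=0.097 → t=1.595; u2·a0=0.7538·10.581=7.976; a1=3.834 < 7.976 ≤ a1+a2=7.992 → R2 fires; Z=8 B=10 D=3 P=10 M=3
Draw 13: a1=4.260, a2=4.620, a3=0.597, a4=1.992, a0=11.469; τ=−ln(0.4734)/11.469=0.065 → t=1.660 > T=1.63: stop.
P first becomes ≥ 6 when it reaches 6 at the event at t=0.784.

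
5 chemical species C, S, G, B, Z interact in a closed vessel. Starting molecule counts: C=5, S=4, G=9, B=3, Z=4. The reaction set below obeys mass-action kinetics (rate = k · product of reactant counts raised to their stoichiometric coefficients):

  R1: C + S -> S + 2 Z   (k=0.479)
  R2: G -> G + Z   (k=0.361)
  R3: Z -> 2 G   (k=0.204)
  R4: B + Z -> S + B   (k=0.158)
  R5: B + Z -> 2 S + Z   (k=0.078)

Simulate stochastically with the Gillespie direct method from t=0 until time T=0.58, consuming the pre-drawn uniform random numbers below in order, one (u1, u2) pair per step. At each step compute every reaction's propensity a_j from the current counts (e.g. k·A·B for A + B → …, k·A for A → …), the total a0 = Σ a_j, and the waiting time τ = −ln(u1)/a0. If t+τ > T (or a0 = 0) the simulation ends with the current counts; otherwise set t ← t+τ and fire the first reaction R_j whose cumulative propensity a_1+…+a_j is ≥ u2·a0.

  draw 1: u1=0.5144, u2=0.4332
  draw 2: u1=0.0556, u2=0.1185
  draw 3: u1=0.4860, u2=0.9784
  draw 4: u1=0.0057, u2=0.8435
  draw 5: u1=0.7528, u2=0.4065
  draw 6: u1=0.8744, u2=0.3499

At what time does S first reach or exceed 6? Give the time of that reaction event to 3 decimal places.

Threshold first reached at t = 0.261

t=0.000: C=5 S=4 G=9 B=3 Z=4
Draw 1: a1=9.580, a2=3.249, a3=0.816, a4=1.896, a5=0.936, a0=16.477; τ=−ln(0.5144)/16.477=0.040 → t=0.040; u2·a0=0.4332·16.477=7.138 ≤ a1=9.580 → R1 fires; C=4 S=4 G=9 B=3 Z=6
Draw 2: a1=7.664, a2=3.249, a3=1.224, a4=2.844, a5=1.404, a0=16.385; τ=−ln(0.0556)/16.385=0.176 → t=0.217; u2·a0=0.1185·16.385=1.942 ≤ a1=7.664 → R1 fires; C=3 S=4 G=9 B=3 Z=8
Draw 3: a1=5.748, a2=3.249, a3=1.632, a4=3.792, a5=1.872, a0=16.293; τ=−ln(0.4860)/16.293=0.044 → t=0.261; u2·a0=0.9784·16.293=15.941; a1+…+a4=14.421 < 15.941 ≤ a1+…+a5=16.293 → R5 fires; C=3 S=6 G=9 B=2 Z=8
Draw 4: a1=8.622, a2=3.249, a3=1.632, a4=2.528, a5=1.248, a0=17.279; τ=−ln(0.0057)/17.279=0.299 → t=0.560; u2·a0=0.8435·17.279=14.575; a1+…+a3=13.503 < 14.575 ≤ a1+…+a4=16.031 → R4 fires; C=3 S=7 G=9 B=2 Z=7
Draw 5: a1=10.059, a2=3.249, a3=1.428, a4=2.212, a5=1.092, a0=18.040; τ=−ln(0.7528)/18.040=0.016 → t=0.576; u2·a0=0.4065·18.040=7.333 ≤ a1=10.059 → R1 fires; C=2 S=7 G=9 B=2 Z=9
Draw 6: a1=6.706, a2=3.249, a3=1.836, a4=2.844, a5=1.404, a0=16.039; τ=−ln(0.8744)/16.039=0.008 → t=0.584 > T=0.58: stop.
S first becomes ≥ 6 when it reaches 6 at the event at t=0.261.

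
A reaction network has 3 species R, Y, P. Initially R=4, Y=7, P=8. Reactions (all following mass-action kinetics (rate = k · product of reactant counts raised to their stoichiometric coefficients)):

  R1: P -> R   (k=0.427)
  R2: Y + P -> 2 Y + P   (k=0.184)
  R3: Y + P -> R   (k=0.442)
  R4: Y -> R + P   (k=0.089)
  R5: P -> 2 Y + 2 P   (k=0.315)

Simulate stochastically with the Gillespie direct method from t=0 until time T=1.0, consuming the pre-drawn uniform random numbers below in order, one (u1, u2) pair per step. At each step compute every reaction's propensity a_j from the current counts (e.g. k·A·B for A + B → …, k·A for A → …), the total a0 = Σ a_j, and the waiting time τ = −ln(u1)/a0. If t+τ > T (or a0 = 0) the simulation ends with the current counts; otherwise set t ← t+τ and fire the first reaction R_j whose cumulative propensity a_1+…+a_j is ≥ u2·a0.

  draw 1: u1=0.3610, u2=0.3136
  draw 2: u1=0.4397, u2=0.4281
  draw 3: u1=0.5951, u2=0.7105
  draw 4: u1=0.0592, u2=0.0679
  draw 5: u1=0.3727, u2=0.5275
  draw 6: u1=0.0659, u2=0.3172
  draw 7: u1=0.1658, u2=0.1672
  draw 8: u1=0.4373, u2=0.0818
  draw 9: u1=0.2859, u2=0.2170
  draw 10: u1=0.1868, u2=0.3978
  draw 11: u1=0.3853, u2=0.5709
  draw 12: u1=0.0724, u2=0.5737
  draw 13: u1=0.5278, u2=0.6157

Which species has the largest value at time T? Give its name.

Dominant species at T: R

t=0.000: R=4 Y=7 P=8
Draw 1: a1=3.416, a2=10.304, a3=24.752, a4=0.623, a5=2.520, a0=41.615; τ=−ln(0.3610)/41.615=0.024 → t=0.024; u2·a0=0.3136·41.615=13.050; a1=3.416 < 13.050 ≤ a1+a2=13.720 → R2 fires; R=4 Y=8 P=8
Draw 2: a1=3.416, a2=11.776, a3=28.288, a4=0.712, a5=2.520, a0=46.712; τ=−ln(0.4397)/46.712=0.018 → t=0.042; u2·a0=0.4281·46.712=19.997; a1+a2=15.192 < 19.997 ≤ a1+…+a3=43.480 → R3 fires; R=5 Y=7 P=7
Draw 3: a1=2.989, a2=9.016, a3=21.658, a4=0.623, a5=2.205, a0=36.491; τ=−ln(0.5951)/36.491=0.014 → t=0.056; u2·a0=0.7105·36.491=25.927; a1+a2=12.005 < 25.927 ≤ a1+…+a3=33.663 → R3 fires; R=6 Y=6 P=6
Draw 4: a1=2.562, a2=6.624, a3=15.912, a4=0.534, a5=1.890, a0=27.522; τ=−ln(0.0592)/27.522=0.103 → t=0.159; u2·a0=0.0679·27.522=1.869 ≤ a1=2.562 → R1 fires; R=7 Y=6 P=5
Draw 5: a1=2.135, a2=5.520, a3=13.260, a4=0.534, a5=1.575, a0=23.024; τ=−ln(0.3727)/23.024=0.043 → t=0.202; u2·a0=0.5275·23.024=12.145; a1+a2=7.655 < 12.145 ≤ a1+…+a3=20.915 → R3 fires; R=8 Y=5 P=4
Draw 6: a1=1.708, a2=3.680, a3=8.840, a4=0.445, a5=1.260, a0=15.933; τ=−ln(0.0659)/15.933=0.171 → t=0.373; u2·a0=0.3172·15.933=5.054; a1=1.708 < 5.054 ≤ a1+a2=5.388 → R2 fires; R=8 Y=6 P=4
Draw 7: a1=1.708, a2=4.416, a3=10.608, a4=0.534, a5=1.260, a0=18.526; τ=−ln(0.1658)/18.526=0.097 → t=0.470; u2·a0=0.1672·18.526=3.098; a1=1.708 < 3.098 ≤ a1+a2=6.124 → R2 fires; R=8 Y=7 P=4
Draw 8: a1=1.708, a2=5.152, a3=12.376, a4=0.623, a5=1.260, a0=21.119; τ=−ln(0.4373)/21.119=0.039 → t=0.509; u2·a0=0.0818·21.119=1.728; a1=1.708 < 1.728 ≤ a1+a2=6.860 → R2 fires; R=8 Y=8 P=4
Draw 9: a1=1.708, a2=5.888, a3=14.144, a4=0.712, a5=1.260, a0=23.712; τ=−ln(0.2859)/23.712=0.053 → t=0.562; u2·a0=0.2170·23.712=5.146; a1=1.708 < 5.146 ≤ a1+a2=7.596 → R2 fires; R=8 Y=9 P=4
Draw 10: a1=1.708, a2=6.624, a3=15.912, a4=0.801, a5=1.260, a0=26.305; τ=−ln(0.1868)/26.305=0.064 → t=0.625; u2·a0=0.3978·26.305=10.464; a1+a2=8.332 < 10.464 ≤ a1+…+a3=24.244 → R3 fires; R=9 Y=8 P=3
Draw 11: a1=1.281, a2=4.416, a3=10.608, a4=0.712, a5=0.945, a0=17.962; τ=−ln(0.3853)/17.962=0.053 → t=0.678; u2·a0=0.5709·17.962=10.255; a1+a2=5.697 < 10.255 ≤ a1+…+a3=16.305 → R3 fires; R=10 Y=7 P=2
Draw 12: a1=0.854, a2=2.576, a3=6.188, a4=0.623, a5=0.630, a0=10.871; τ=−ln(0.0724)/10.871=0.242 → t=0.920; u2·a0=0.5737·10.871=6.237; a1+a2=3.430 < 6.237 ≤ a1+…+a3=9.618 → R3 fires; R=11 Y=6 P=1
Draw 13: a1=0.427, a2=1.104, a3=2.652, a4=0.534, a5=0.315, a0=5.032; τ=−ln(0.5278)/5.032=0.127 → t=1.047 > T=1.0: stop.
At T=1.0: R=11 Y=6 P=1; the largest is R.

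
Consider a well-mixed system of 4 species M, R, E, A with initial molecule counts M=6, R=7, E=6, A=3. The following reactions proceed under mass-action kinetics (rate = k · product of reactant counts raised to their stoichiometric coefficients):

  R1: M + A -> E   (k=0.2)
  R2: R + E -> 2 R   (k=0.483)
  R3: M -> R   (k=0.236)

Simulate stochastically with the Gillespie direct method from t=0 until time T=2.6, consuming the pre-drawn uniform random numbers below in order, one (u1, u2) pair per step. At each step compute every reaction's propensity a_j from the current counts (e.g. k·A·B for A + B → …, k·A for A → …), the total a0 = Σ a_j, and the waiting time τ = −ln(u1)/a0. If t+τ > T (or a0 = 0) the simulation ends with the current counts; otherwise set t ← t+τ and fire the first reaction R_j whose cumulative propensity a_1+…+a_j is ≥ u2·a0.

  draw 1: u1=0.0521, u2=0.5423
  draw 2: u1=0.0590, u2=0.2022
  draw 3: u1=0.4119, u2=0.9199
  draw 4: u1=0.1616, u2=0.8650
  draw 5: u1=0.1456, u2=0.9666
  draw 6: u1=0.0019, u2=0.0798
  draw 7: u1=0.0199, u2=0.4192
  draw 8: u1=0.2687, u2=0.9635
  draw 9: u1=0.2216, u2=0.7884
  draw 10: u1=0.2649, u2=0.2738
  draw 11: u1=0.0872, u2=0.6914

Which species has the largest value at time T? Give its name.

t=0.000: M=6 R=7 E=6 A=3
Draw 1: a1=3.600, a2=20.286, a3=1.416, a0=25.302; τ=−ln(0.0521)/25.302=0.117 → t=0.117; u2·a0=0.5423·25.302=13.721; a1=3.600 < 13.721 ≤ a1+a2=23.886 → R2 fires; M=6 R=8 E=5 A=3
Draw 2: a1=3.600, a2=19.320, a3=1.416, a0=24.336; τ=−ln(0.0590)/24.336=0.116 → t=0.233; u2·a0=0.2022·24.336=4.921; a1=3.600 < 4.921 ≤ a1+a2=22.920 → R2 fires; M=6 R=9 E=4 A=3
Draw 3: a1=3.600, a2=17.388, a3=1.416, a0=22.404; τ=−ln(0.4119)/22.404=0.040 → t=0.273; u2·a0=0.9199·22.404=20.609; a1=3.600 < 20.609 ≤ a1+a2=20.988 → R2 fires; M=6 R=10 E=3 A=3
Draw 4: a1=3.600, a2=14.490, a3=1.416, a0=19.506; τ=−ln(0.1616)/19.506=0.093 → t=0.366; u2·a0=0.8650·19.506=16.873; a1=3.600 < 16.873 ≤ a1+a2=18.090 → R2 fires; M=6 R=11 E=2 A=3
Draw 5: a1=3.600, a2=10.626, a3=1.416, a0=15.642; τ=−ln(0.1456)/15.642=0.123 → t=0.489; u2·a0=0.9666·15.642=15.120; a1+a2=14.226 < 15.120 ≤ a1+…+a3=15.642 → R3 fires; M=5 R=12 E=2 A=3
Draw 6: a1=3.000, a2=11.592, a3=1.180, a0=15.772; τ=−ln(0.0019)/15.772=0.397 → t=0.887; u2·a0=0.0798·15.772=1.259 ≤ a1=3.000 → R1 fires; M=4 R=12 E=3 A=2
Draw 7: a1=1.600, a2=17.388, a3=0.944, a0=19.932; τ=−ln(0.0199)/19.932=0.197 → t=1.083; u2·a0=0.4192·19.932=8.355; a1=1.600 < 8.355 ≤ a1+a2=18.988 → R2 fires; M=4 R=13 E=2 A=2
Draw 8: a1=1.600, a2=12.558, a3=0.944, a0=15.102; τ=−ln(0.2687)/15.102=0.087 → t=1.170; u2·a0=0.9635·15.102=14.551; a1+a2=14.158 < 14.551 ≤ a1+…+a3=15.102 → R3 fires; M=3 R=14 E=2 A=2
Draw 9: a1=1.200, a2=13.524, a3=0.708, a0=15.432; τ=−ln(0.2216)/15.432=0.098 → t=1.268; u2·a0=0.7884·15.432=12.167; a1=1.200 < 12.167 ≤ a1+a2=14.724 → R2 fires; M=3 R=15 E=1 A=2
Draw 10: a1=1.200, a2=7.245, a3=0.708, a0=9.153; τ=−ln(0.2649)/9.153=0.145 → t=1.413; u2·a0=0.2738·9.153=2.506; a1=1.200 < 2.506 ≤ a1+a2=8.445 → R2 fires; M=3 R=16 E=0 A=2
Draw 11: a1=1.200, a2=0.000, a3=0.708, a0=1.908; τ=−ln(0.0872)/1.908=1.279 → t=2.691 > T=2.6: stop.
At T=2.6: M=3 R=16 E=0 A=2; the largest is R.

Dominant species at T: R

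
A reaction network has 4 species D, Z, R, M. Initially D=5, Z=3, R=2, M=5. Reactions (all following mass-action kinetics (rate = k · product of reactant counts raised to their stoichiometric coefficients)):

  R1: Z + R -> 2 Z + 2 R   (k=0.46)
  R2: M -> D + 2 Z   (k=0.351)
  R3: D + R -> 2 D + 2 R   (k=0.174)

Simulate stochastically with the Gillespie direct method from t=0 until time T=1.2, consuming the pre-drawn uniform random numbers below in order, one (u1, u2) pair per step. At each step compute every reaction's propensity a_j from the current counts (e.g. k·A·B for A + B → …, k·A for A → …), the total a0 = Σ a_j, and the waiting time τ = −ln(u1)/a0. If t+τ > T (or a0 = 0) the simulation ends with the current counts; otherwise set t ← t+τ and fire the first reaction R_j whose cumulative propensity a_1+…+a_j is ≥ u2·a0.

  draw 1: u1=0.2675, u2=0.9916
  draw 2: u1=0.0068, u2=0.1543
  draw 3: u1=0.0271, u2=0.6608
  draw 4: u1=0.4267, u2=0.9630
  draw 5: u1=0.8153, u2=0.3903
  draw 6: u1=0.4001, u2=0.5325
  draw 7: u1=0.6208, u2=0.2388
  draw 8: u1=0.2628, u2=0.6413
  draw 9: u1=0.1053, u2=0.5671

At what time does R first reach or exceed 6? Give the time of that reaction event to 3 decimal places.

t=0.000: D=5 Z=3 R=2 M=5
Draw 1: a1=2.760, a2=1.755, a3=1.740, a0=6.255; τ=−ln(0.2675)/6.255=0.211 → t=0.211; u2·a0=0.9916·6.255=6.202; a1+a2=4.515 < 6.202 ≤ a1+…+a3=6.255 → R3 fires; D=6 Z=3 R=3 M=5
Draw 2: a1=4.140, a2=1.755, a3=3.132, a0=9.027; τ=−ln(0.0068)/9.027=0.553 → t=0.764; u2·a0=0.1543·9.027=1.393 ≤ a1=4.140 → R1 fires; D=6 Z=4 R=4 M=5
Draw 3: a1=7.360, a2=1.755, a3=4.176, a0=13.291; τ=−ln(0.0271)/13.291=0.271 → t=1.035; u2·a0=0.6608·13.291=8.783; a1=7.360 < 8.783 ≤ a1+a2=9.115 → R2 fires; D=7 Z=6 R=4 M=4
Draw 4: a1=11.040, a2=1.404, a3=4.872, a0=17.316; τ=−ln(0.4267)/17.316=0.049 → t=1.084; u2·a0=0.9630·17.316=16.675; a1+a2=12.444 < 16.675 ≤ a1+…+a3=17.316 → R3 fires; D=8 Z=6 R=5 M=4
Draw 5: a1=13.800, a2=1.404, a3=6.960, a0=22.164; τ=−ln(0.8153)/22.164=0.009 → t=1.094; u2·a0=0.3903·22.164=8.651 ≤ a1=13.800 → R1 fires; D=8 Z=7 R=6 M=4
Draw 6: a1=19.320, a2=1.404, a3=8.352, a0=29.076; τ=−ln(0.4001)/29.076=0.032 → t=1.125; u2·a0=0.5325·29.076=15.483 ≤ a1=19.320 → R1 fires; D=8 Z=8 R=7 M=4
Draw 7: a1=25.760, a2=1.404, a3=9.744, a0=36.908; τ=−ln(0.6208)/36.908=0.013 → t=1.138; u2·a0=0.2388·36.908=8.814 ≤ a1=25.760 → R1 fires; D=8 Z=9 R=8 M=4
Draw 8: a1=33.120, a2=1.404, a3=11.136, a0=45.660; τ=−ln(0.2628)/45.660=0.029 → t=1.167; u2·a0=0.6413·45.660=29.282 ≤ a1=33.120 → R1 fires; D=8 Z=10 R=9 M=4
Draw 9: a1=41.400, a2=1.404, a3=12.528, a0=55.332; τ=−ln(0.1053)/55.332=0.041 → t=1.208 > T=1.2: stop.
R first becomes ≥ 6 when it reaches 6 at the event at t=1.094.

Threshold first reached at t = 1.094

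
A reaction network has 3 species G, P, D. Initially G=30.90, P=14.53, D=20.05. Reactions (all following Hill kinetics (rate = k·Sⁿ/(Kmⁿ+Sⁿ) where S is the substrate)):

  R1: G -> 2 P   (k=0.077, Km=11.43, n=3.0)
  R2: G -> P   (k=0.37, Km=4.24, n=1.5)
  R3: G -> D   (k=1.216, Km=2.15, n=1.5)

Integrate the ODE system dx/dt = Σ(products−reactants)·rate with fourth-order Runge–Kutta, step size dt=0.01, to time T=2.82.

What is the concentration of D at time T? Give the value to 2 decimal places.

RK4 with dt=0.01: 282 steps to T=2.82. Trajectory (selected grid times):
t=0.00: G=30.90 P=14.53 D=20.05
t=0.31: G=30.40 P=14.68 D=20.42
t=0.63: G=29.88 P=14.84 D=20.80
t=0.94: G=29.38 P=15.00 D=21.17
t=1.25: G=28.88 P=15.15 D=21.54
t=1.57: G=28.36 P=15.31 D=21.92
t=1.88: G=27.86 P=15.46 D=22.29
t=2.19: G=27.36 P=15.62 D=22.66
t=2.51: G=26.85 P=15.77 D=23.04
t=2.82: G=26.35 P=15.92 D=23.41
Read off D at T=2.82: 23.41

D at T = 23.41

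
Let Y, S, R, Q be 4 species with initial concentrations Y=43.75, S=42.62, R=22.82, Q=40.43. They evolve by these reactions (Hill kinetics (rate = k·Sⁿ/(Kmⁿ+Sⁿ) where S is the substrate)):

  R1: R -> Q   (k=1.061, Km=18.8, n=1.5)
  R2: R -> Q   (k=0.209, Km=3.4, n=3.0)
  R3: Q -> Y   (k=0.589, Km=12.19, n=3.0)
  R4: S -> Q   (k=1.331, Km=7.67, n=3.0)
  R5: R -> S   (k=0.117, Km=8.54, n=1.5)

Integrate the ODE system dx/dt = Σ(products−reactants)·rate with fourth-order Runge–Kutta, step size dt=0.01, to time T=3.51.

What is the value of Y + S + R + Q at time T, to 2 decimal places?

Value at T = 149.62

Check how each reaction changes W = Y + S + R + Q (weight of products minus weight of reactants):
R1: R -> Q: (1·1) − (1·1) = 1 − 1 = 0
R2: R -> Q: (1·1) − (1·1) = 1 − 1 = 0
R3: Q -> Y: (1·1) − (1·1) = 1 − 1 = 0
R4: S -> Q: (1·1) − (1·1) = 1 − 1 = 0
R5: R -> S: (1·1) − (1·1) = 1 − 1 = 0
Every reaction leaves W unchanged, so W is conserved and no simulation is needed: W(T) = W(0) = 43.75 + 42.62 + 22.82 + 40.43 = 149.62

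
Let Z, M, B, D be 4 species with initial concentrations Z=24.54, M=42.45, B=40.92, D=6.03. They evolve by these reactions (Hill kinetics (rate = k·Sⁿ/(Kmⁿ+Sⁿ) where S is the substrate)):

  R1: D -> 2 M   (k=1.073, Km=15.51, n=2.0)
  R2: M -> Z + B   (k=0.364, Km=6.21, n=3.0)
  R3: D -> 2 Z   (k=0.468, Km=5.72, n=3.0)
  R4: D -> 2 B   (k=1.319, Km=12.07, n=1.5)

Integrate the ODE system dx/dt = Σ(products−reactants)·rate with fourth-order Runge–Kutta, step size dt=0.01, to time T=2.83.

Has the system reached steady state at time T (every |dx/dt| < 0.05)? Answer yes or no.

Steady state at T: no

RK4 with dt=0.01: 283 steps to T=2.83. Trajectory (selected grid times):
t=0.00: Z=24.54 M=42.45 B=40.92 D=6.03
t=0.31: Z=24.80 M=42.42 B=41.24 D=5.81
t=0.63: Z=25.07 M=42.39 B=41.56 D=5.59
t=0.94: Z=25.32 M=42.35 B=41.87 D=5.39
t=1.26: Z=25.57 M=42.30 B=42.17 D=5.19
t=1.57: Z=25.80 M=42.26 B=42.46 D=5.01
t=1.89: Z=26.03 M=42.20 B=42.75 D=4.83
t=2.20: Z=26.25 M=42.15 B=43.03 D=4.67
t=2.52: Z=26.47 M=42.09 B=43.30 D=4.51
t=2.83: Z=26.67 M=42.03 B=43.57 D=4.37
Rates at T: R1=0.0788, R2=0.3628, R3=0.1441, R4=0.2357
dx/dt at T (Σ net stoichiometry × rate): Z=+0.6509, M=-0.2053, B=+0.8342, D=-0.4585
Largest |dx/dt| is |+0.8342| (B) ≥ 0.05 → not steady.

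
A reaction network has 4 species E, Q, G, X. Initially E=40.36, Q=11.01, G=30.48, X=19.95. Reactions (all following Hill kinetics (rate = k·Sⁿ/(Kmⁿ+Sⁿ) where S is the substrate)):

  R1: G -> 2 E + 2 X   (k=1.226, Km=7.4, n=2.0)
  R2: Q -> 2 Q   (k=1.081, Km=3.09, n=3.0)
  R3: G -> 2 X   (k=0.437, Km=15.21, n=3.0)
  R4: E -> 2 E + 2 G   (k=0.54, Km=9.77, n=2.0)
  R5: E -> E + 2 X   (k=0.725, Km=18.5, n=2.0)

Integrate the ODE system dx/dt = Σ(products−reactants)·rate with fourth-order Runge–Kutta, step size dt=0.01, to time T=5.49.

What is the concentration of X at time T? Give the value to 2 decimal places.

X at T = 43.70

RK4 with dt=0.01: 549 steps to T=5.49. Trajectory (selected grid times):
t=0.00: E=40.36 Q=11.01 G=30.48 X=19.95
t=0.61: E=42.08 Q=11.66 G=30.16 X=22.57
t=1.22: E=43.81 Q=12.30 G=29.85 X=25.20
t=1.83: E=45.53 Q=12.95 G=29.54 X=27.83
t=2.44: E=47.25 Q=13.61 G=29.23 X=30.47
t=3.05: E=48.97 Q=14.26 G=28.93 X=33.11
t=3.66: E=50.69 Q=14.91 G=28.63 X=35.76
t=4.27: E=52.41 Q=15.57 G=28.33 X=38.40
t=4.88: E=54.13 Q=16.22 G=28.04 X=41.05
t=5.49: E=55.85 Q=16.87 G=27.75 X=43.70
Read off X at T=5.49: 43.70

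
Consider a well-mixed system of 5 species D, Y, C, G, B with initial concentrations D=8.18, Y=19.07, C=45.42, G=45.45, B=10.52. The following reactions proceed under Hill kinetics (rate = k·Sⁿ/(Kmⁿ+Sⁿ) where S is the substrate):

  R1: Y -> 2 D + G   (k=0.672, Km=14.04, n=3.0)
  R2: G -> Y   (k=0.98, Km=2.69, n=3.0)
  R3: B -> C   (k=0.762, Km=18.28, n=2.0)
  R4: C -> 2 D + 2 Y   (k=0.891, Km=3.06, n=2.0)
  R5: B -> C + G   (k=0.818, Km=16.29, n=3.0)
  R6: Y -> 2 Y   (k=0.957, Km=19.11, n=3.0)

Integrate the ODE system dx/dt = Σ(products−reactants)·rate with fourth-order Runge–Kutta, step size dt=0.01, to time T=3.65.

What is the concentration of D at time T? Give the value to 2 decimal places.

RK4 with dt=0.01: 365 steps to T=3.65. Trajectory (selected grid times):
t=0.00: D=8.18 Y=19.07 C=45.42 G=45.45 B=10.52
t=0.41: D=9.31 Y=20.20 C=45.20 G=45.32 B=10.37
t=0.81: D=10.43 Y=21.31 C=44.99 G=45.20 B=10.23
t=1.22: D=11.59 Y=22.46 C=44.76 G=45.08 B=10.09
t=1.62: D=12.74 Y=23.58 C=44.54 G=44.97 B=9.96
t=2.03: D=13.93 Y=24.75 C=44.31 G=44.86 B=9.83
t=2.43: D=15.10 Y=25.89 C=44.08 G=44.76 B=9.70
t=2.84: D=16.30 Y=27.06 C=43.84 G=44.65 B=9.58
t=3.24: D=17.49 Y=28.21 C=43.61 G=44.55 B=9.46
t=3.65: D=18.71 Y=29.40 C=43.36 G=44.45 B=9.34
Read off D at T=3.65: 18.71

D at T = 18.71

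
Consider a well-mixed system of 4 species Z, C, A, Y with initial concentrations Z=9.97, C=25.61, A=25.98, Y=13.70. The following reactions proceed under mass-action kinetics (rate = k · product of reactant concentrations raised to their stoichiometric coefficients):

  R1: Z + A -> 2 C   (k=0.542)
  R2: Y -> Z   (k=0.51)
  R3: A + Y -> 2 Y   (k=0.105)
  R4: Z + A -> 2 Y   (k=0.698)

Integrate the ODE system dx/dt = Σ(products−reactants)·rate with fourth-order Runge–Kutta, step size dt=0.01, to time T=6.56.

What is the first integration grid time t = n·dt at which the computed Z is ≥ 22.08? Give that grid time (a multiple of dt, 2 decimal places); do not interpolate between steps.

Threshold first reached at t = 2.15

RK4 with dt=0.01: 656 steps to T=6.56. Trajectory (selected grid times):
t=0.00: Z=9.97 C=25.61 A=25.98 Y=13.70
t=0.73: Z=6.64 C=38.40 A=0.13 Y=30.09
t=1.46: Z=15.93 C=38.48 A=0.00 Y=20.84
t=2.14: Z=22.04 C=38.48 A=0.00 Y=14.73
t=2.15: Z=22.12 C=38.48 A=0.00 Y=14.66
t=2.19: Z=22.41 C=38.48 A=0.00 Y=14.36
t=2.92: Z=26.88 C=38.48 A=0.00 Y=9.90
t=3.64: Z=29.92 C=38.48 A=0.00 Y=6.86
t=4.37: Z=32.05 C=38.48 A=0.00 Y=4.72
t=5.10: Z=33.52 C=38.48 A=0.00 Y=3.26
t=5.83: Z=34.53 C=38.48 A=0.00 Y=2.24
t=6.56: Z=35.23 C=38.48 A=0.00 Y=1.55
Z(2.14)=22.042 < 22.08 but Z(2.15)=22.117 ≥ 22.08, so the first grid time is t=2.15.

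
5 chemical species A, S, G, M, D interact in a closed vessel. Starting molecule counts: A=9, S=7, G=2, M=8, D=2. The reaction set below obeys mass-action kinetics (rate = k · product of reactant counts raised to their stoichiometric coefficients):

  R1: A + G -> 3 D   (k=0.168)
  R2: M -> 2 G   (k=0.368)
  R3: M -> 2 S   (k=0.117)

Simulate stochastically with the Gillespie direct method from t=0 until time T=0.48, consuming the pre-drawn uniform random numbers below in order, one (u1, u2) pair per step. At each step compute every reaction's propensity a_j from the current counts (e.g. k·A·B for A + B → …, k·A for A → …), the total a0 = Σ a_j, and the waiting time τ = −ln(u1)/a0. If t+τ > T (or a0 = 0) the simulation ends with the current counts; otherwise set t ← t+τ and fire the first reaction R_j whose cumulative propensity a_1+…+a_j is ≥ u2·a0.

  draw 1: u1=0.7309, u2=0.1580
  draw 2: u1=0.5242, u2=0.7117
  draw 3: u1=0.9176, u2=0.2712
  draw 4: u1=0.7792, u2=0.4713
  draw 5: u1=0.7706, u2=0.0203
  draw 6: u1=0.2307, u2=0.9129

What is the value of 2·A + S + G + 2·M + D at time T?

Value at T = 45

Check how each reaction changes W = 2·A + S + G + 2·M + D (weight of products minus weight of reactants):
R1: A + G -> 3 D: (1·3) − (2·1 + 1·1) = 3 − 3 = 0
R2: M -> 2 G: (1·2) − (2·1) = 2 − 2 = 0
R3: M -> 2 S: (1·2) − (2·1) = 2 − 2 = 0
Every reaction leaves W unchanged, so W is conserved and no simulation is needed: W(T) = W(0) = 2·9 + 7 + 2 + 2·8 + 2 = 45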